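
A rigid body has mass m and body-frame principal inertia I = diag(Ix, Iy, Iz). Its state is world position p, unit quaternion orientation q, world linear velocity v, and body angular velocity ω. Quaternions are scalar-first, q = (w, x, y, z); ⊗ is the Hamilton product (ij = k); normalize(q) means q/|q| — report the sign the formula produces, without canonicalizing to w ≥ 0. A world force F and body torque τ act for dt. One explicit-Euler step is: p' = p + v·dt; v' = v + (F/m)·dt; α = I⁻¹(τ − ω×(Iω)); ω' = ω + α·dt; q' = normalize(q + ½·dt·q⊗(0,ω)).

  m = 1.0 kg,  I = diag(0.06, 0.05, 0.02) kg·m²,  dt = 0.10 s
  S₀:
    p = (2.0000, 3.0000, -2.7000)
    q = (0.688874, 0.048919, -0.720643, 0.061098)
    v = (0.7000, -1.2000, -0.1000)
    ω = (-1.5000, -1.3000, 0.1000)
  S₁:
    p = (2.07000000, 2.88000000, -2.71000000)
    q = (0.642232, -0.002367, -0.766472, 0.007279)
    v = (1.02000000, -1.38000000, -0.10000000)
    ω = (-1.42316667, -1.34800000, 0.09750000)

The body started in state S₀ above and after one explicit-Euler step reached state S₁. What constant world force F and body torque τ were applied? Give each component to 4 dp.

Δv = v₁−v₀ = (0.32000000, -0.18000000, 0.00000000)
m·(v₁−v₀)/dt = (3.2000, -1.8000, 0.0000)
Δω = ω₁−ω₀ = (0.07683333, -0.04800000, -0.00250000)
τ = I·(Δω/dt) + ω₀×(Iω₀) = (0.0500, -0.0300, -0.0200)

F = (3.2000, -1.8000, 0.0000)
τ = (0.0500, -0.0300, -0.0200)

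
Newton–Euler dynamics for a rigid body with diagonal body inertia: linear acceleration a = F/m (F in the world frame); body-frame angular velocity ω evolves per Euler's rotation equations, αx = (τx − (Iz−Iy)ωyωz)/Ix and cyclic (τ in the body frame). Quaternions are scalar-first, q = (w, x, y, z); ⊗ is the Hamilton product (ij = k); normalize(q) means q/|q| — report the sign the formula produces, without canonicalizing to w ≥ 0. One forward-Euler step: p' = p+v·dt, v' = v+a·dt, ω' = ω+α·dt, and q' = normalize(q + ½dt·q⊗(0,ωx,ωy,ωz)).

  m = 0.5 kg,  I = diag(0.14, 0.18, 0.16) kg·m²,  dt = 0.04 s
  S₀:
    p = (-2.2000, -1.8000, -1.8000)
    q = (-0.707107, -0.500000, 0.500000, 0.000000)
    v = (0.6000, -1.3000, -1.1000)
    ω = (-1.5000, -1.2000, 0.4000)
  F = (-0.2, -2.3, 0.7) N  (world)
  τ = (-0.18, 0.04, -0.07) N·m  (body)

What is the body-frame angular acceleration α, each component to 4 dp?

ω×(Iω) gyroscopic = (0.0096, 0.0120, 0.0720)
angular accel α = (-1.3543, 0.1556, -0.8875)

α = (-1.3543, 0.1556, -0.8875)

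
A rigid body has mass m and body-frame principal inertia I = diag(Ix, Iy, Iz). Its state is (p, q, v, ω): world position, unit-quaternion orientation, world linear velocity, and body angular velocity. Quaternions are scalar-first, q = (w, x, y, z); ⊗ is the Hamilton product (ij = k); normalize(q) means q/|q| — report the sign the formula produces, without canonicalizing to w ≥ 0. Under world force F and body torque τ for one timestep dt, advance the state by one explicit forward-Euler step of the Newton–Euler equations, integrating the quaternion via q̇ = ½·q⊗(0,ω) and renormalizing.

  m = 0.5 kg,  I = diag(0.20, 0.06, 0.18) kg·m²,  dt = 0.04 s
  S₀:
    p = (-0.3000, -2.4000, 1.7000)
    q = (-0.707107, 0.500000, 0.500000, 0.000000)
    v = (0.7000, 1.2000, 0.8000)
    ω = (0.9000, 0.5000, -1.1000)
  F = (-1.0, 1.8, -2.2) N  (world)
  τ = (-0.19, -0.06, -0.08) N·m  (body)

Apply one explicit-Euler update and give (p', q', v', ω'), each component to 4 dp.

p' = (-0.2720, -2.3520, 1.7320)
q' = (-0.7208, 0.4761, 0.5037, 0.0116)
v' = (0.6200, 1.3440, 0.6240)
ω' = (0.8752, 0.4732, -1.1038)

gyro term ω×Iω = (-0.0660, -0.0198, -0.0630)
(τ − ω×Iω)/I = (-0.6200, -0.6700, -0.0944)
ω + α·dt = (0.8752, 0.4732, -1.1038)
Hamilton product q⊗(0,ω) = (-0.7000000, -1.1863963, 0.1964465, 0.5778177)
q + ½dt·q⊗(0,ω), renormalized = (-0.7208, 0.4761, 0.5037, 0.0116)
a = F/m = (-2.0000, 3.6000, -4.4000)
p + v·dt = (-0.2720, -2.3520, 1.7320)
v' = v + a·dt = (0.6200, 1.3440, 0.6240)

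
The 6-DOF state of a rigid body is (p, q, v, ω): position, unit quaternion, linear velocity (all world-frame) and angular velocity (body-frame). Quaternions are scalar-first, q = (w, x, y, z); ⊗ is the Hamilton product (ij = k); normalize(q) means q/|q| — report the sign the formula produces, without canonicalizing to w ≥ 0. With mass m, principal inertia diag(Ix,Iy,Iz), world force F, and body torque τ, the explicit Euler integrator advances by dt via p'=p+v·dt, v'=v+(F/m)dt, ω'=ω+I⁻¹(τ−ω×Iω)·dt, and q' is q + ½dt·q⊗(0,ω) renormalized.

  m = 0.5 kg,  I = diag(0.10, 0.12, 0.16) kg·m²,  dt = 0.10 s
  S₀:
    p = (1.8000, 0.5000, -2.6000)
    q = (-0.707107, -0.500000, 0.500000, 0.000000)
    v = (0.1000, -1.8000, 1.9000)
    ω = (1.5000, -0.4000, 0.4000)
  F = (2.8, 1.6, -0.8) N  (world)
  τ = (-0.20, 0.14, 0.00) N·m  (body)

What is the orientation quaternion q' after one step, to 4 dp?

2q̇ = q⊗(0,ω) = (0.9500000, -0.8606605, 0.4828428, -0.8328428)
updated quaternion q' = (-0.6575, -0.5413, 0.5225, -0.0415)

q' = (-0.6575, -0.5413, 0.5225, -0.0415)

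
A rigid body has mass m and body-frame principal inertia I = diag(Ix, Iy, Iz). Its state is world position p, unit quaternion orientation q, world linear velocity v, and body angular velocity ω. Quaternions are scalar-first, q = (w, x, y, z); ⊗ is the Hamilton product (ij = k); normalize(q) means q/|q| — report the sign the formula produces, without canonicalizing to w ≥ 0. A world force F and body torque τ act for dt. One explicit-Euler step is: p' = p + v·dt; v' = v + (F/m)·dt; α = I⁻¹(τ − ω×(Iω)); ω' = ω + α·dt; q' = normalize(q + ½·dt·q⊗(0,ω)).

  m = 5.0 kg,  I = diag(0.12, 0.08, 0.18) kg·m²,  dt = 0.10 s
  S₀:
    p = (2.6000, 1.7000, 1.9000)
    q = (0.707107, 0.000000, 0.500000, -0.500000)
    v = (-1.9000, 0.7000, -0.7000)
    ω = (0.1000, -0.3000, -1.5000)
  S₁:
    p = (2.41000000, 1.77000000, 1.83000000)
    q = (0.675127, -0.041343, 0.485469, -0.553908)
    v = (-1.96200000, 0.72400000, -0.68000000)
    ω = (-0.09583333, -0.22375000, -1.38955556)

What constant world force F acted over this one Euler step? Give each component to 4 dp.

Δv = v₁−v₀ = (-0.06200000, 0.02400000, 0.02000000)
applied force F = (-3.1000, 1.2000, 1.0000)

F = (-3.1000, 1.2000, 1.0000)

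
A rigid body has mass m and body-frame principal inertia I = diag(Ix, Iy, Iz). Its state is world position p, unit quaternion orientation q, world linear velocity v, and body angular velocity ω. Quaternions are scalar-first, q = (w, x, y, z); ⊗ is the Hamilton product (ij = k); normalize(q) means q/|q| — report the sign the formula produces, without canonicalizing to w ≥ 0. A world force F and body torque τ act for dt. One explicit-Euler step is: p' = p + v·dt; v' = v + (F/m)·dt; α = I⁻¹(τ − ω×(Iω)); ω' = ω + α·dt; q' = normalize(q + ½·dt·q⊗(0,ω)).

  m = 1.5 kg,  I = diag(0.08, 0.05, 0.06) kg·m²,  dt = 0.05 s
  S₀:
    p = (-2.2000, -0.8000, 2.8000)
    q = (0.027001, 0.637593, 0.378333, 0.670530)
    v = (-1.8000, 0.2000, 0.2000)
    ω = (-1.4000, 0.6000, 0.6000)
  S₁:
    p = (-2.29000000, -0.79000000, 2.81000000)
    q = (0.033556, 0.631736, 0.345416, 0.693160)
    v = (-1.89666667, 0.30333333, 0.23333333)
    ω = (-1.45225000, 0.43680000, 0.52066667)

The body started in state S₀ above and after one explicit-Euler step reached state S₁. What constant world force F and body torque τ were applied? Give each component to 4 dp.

F = (-2.9000, 3.1000, 1.0000)
τ = (-0.0800, -0.1800, -0.0700)

rate change Δω = (-0.05225000, -0.16320000, -0.07933333)
applied torque τ = (-0.0800, -0.1800, -0.0700)
Δv = v₁−v₀ = (-0.09666667, 0.10333333, 0.03333333)
applied force F = (-2.9000, 3.1000, 1.0000)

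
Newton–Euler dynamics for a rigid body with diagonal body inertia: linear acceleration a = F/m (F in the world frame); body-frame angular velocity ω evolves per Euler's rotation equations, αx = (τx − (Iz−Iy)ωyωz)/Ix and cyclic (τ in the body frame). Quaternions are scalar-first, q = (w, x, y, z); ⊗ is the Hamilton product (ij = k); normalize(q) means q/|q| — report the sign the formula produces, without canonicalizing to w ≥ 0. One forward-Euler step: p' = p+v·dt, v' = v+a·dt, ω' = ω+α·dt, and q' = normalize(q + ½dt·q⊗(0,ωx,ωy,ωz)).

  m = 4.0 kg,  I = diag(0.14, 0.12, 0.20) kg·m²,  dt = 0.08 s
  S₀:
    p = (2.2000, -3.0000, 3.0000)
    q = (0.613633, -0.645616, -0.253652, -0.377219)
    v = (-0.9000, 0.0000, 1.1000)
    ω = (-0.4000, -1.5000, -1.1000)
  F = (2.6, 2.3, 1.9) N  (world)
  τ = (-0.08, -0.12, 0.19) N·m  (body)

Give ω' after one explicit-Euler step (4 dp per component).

ω×(Iω) gyroscopic = (0.1320, -0.0264, -0.0120)
(τ − ω×Iω)/I = (-1.5143, -0.7800, 1.0100)
ω' = ω + α·dt = (-0.5211, -1.5624, -1.0192)

ω' = (-0.5211, -1.5624, -1.0192)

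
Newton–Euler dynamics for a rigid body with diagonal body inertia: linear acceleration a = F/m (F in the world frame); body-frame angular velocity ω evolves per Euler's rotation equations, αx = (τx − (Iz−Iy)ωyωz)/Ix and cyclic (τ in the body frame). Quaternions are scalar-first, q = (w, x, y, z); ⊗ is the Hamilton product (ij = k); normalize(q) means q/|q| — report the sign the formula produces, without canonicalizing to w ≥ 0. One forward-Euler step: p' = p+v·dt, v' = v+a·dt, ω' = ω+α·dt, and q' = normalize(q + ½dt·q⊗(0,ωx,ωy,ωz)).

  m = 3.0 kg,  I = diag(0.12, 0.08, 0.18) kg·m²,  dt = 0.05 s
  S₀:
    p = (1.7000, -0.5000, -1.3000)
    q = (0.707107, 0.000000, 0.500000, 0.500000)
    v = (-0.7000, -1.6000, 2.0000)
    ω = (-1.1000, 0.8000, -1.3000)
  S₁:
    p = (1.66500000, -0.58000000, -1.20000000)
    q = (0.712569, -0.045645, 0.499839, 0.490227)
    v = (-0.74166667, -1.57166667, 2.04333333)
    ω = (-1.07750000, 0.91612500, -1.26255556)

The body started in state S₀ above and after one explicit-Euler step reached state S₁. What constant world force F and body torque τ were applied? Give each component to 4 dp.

F = (-2.5000, 1.7000, 2.6000)
τ = (-0.0500, 0.1000, 0.1700)

rate change Δω = (0.02250000, 0.11612500, 0.03744444)
τ = I·(Δω/dt) + ω₀×(Iω₀) = (-0.0500, 0.1000, 0.1700)
velocity change Δv = (-0.04166667, 0.02833333, 0.04333333)
m·(v₁−v₀)/dt = (-2.5000, 1.7000, 2.6000)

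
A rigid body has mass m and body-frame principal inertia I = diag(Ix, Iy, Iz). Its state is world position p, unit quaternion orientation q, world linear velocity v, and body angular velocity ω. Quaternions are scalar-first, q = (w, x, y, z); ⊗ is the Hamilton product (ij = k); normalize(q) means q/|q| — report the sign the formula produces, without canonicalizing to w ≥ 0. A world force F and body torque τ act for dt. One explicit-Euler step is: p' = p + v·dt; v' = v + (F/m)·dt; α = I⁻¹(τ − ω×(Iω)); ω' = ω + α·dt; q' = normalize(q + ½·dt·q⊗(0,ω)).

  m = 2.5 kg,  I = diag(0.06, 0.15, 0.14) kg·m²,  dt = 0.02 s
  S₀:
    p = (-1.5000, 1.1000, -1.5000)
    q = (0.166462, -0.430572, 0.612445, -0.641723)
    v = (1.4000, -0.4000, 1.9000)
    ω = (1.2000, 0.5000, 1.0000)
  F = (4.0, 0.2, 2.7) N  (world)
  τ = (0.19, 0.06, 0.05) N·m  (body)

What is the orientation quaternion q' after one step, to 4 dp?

q' = (0.1750, -0.4192, 0.6098, -0.6495)

2q̇ = q⊗(0,ω) = (0.8521869, 1.1330609, -0.2562646, -0.7837580)
q' = normalize(q + ½dt·q⊗(0,ω)) = (0.1750, -0.4192, 0.6098, -0.6495)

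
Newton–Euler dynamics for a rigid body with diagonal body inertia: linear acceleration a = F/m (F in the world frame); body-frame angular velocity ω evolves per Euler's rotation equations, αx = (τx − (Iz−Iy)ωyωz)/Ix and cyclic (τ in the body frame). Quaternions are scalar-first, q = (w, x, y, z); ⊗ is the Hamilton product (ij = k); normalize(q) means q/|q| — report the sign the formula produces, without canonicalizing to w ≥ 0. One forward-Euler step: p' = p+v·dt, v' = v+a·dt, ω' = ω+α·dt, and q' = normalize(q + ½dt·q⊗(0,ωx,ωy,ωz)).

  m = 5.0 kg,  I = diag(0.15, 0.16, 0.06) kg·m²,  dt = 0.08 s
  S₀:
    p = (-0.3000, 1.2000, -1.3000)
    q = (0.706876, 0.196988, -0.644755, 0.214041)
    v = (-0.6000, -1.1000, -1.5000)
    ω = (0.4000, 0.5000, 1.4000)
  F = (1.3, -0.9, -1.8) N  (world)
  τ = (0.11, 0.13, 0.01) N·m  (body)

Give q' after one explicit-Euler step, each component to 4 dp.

q' = (0.7033, 0.1676, -0.6370, 0.2674)

Hamilton product q⊗(0,ω) = (-0.0560751, -0.7269271, 0.1632712, 1.3460224)
updated quaternion q' = (0.7033, 0.1676, -0.6370, 0.2674)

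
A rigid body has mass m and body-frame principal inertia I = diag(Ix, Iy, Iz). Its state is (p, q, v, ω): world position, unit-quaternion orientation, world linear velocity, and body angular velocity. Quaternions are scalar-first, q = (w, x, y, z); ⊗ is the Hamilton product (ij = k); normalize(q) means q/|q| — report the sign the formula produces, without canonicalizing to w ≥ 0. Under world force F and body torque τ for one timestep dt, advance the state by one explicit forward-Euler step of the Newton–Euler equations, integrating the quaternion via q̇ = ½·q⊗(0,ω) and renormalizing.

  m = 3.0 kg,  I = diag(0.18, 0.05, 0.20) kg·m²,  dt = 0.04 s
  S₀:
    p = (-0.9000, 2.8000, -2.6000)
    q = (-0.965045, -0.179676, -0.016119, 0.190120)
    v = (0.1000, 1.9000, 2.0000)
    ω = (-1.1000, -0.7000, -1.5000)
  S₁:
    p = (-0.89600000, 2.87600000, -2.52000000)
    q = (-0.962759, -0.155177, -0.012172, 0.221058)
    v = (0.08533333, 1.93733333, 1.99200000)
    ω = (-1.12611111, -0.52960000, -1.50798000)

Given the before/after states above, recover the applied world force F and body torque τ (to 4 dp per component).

F = (-1.1000, 2.8000, -0.6000)
τ = (0.0400, 0.1800, -0.1400)

velocity change Δv = (-0.01466667, 0.03733333, -0.00800000)
F = m·Δv/dt = (-1.1000, 2.8000, -0.6000)
Δω = ω₁−ω₀ = (-0.02611111, 0.17040000, -0.00798000)
gyro term ω₀×Iω₀ = (0.1575, -0.0330, -0.1001)
applied torque τ = (0.0400, 0.1800, -0.1400)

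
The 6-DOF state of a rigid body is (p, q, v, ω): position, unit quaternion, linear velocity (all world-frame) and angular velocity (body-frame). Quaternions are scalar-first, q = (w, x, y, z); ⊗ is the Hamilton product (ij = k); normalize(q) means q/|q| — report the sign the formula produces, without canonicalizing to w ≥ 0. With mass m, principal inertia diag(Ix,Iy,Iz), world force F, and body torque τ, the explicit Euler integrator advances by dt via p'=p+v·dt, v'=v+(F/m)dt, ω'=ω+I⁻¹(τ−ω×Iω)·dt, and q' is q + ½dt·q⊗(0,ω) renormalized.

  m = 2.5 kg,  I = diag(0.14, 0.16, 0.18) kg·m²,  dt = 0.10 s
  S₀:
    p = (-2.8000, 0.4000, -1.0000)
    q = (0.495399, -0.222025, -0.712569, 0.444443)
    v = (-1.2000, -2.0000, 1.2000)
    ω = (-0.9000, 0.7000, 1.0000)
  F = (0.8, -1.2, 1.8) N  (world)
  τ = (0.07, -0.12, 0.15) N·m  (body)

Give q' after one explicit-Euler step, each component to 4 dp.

2q̇ = q⊗(0,ω) = (-0.1454672, -1.4695382, 0.1688056, -0.3013306)
updated quaternion q' = (0.4867, -0.2947, -0.7021, 0.4281)

q' = (0.4867, -0.2947, -0.7021, 0.4281)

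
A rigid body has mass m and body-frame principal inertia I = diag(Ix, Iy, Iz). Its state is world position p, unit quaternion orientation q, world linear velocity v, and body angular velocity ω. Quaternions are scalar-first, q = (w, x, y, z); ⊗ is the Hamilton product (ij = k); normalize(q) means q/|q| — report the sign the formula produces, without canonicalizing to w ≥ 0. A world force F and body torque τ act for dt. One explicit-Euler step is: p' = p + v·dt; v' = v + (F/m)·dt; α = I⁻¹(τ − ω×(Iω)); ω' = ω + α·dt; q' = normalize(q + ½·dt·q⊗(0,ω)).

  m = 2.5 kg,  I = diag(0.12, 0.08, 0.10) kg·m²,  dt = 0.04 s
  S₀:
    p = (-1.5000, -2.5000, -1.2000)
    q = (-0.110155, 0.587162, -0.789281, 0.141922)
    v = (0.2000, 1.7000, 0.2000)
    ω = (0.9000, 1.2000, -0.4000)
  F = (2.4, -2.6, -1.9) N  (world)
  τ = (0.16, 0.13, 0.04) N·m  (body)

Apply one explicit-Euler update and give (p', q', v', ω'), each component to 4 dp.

(τ − ω×Iω)/I = (1.4133, 1.7150, 0.8320)
ω + α·dt = (0.9565, 1.2686, -0.3667)
q⊗(0,ω) = (0.4754602, 0.0462665, 0.2304086, 1.4590093)
updated quaternion q' = (-0.1006, 0.5878, -0.7843, 0.1710)
p + v·dt = (-1.4920, -2.4320, -1.1920)
v' = v + a·dt = (0.2384, 1.6584, 0.1696)

p' = (-1.4920, -2.4320, -1.1920)
q' = (-0.1006, 0.5878, -0.7843, 0.1710)
v' = (0.2384, 1.6584, 0.1696)
ω' = (0.9565, 1.2686, -0.3667)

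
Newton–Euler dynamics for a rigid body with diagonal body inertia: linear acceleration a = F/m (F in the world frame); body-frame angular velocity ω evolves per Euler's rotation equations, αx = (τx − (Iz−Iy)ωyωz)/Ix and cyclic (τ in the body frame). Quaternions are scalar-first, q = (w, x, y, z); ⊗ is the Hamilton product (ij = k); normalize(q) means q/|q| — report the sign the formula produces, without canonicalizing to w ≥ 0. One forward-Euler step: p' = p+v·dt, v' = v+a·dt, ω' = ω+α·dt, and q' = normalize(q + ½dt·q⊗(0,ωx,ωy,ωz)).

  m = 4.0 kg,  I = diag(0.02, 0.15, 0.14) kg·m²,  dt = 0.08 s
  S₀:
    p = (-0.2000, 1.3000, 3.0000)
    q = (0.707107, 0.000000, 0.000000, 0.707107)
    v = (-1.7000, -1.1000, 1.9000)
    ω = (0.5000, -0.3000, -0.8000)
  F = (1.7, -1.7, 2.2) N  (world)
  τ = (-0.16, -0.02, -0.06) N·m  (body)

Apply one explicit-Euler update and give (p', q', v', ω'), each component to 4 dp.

a = F/m = (0.4250, -0.4250, 0.5500)
p + v·dt = (-0.3360, 1.2120, 3.1520)
v' = v + a·dt = (-1.6660, -1.1340, 1.9440)
gyro term ω×Iω = (-0.0024, 0.0480, -0.0195)
angular accel α = (-7.8800, -0.4533, -0.2893)
new body rate ω' = (-0.1304, -0.3363, -0.8231)
q⊗(0,ω) = (0.5656856, 0.5656856, 0.1414214, -0.5656856)
q' = normalize(q + ½dt·q⊗(0,ω)) = (0.7292, 0.0226, 0.0057, 0.6839)

p' = (-0.3360, 1.2120, 3.1520)
q' = (0.7292, 0.0226, 0.0057, 0.6839)
v' = (-1.6660, -1.1340, 1.9440)
ω' = (-0.1304, -0.3363, -0.8231)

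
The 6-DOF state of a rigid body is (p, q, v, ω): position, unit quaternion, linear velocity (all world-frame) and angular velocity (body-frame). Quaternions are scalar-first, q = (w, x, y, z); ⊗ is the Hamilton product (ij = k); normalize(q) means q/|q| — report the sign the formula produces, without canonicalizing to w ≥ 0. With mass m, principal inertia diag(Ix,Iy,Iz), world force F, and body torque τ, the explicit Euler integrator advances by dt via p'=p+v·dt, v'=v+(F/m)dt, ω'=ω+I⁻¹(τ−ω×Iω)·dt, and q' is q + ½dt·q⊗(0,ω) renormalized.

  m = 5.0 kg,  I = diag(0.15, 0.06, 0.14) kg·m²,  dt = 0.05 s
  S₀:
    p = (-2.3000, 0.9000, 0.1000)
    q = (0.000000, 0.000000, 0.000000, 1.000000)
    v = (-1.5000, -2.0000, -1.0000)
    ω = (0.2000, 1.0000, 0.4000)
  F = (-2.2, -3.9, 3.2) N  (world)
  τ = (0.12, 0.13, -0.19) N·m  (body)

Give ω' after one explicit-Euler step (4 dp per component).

ω' = (0.2293, 1.1077, 0.3386)

gyro term ω×Iω = (0.0320, 0.0008, -0.0180)
α = I⁻¹(τ − ω×Iω) = (0.5867, 2.1533, -1.2286)
ω' = ω + α·dt = (0.2293, 1.1077, 0.3386)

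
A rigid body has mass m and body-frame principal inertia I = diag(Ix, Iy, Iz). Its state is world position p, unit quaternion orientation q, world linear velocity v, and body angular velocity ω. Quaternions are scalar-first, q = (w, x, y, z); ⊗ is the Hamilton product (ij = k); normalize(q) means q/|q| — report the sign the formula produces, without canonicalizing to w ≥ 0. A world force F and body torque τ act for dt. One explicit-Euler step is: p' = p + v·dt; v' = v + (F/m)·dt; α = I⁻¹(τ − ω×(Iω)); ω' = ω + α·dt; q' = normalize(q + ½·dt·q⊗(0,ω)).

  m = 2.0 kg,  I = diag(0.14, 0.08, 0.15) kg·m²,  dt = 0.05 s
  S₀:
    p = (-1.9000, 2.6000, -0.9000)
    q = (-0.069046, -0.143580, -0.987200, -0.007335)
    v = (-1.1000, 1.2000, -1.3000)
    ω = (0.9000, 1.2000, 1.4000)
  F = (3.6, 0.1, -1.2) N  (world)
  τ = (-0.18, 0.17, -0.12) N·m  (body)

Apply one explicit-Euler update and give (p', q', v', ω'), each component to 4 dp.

p' = (-1.9550, 2.6600, -0.9650)
q' = (-0.0359, -0.1792, -0.9831, 0.0081)
v' = (-1.0100, 1.2025, -1.3300)
ω' = (0.7937, 1.3141, 1.3816)

gyro term ω×Iω = (0.1176, -0.0126, -0.0648)
angular accel α = (-2.1257, 2.2825, -0.3680)
ω' = ω + α·dt = (0.7937, 1.3141, 1.3816)
q⊗(0,ω) = (1.3241310, -1.4354194, 0.1115553, 0.6195196)
updated quaternion q' = (-0.0359, -0.1792, -0.9831, 0.0081)
a = F/m = (1.8000, 0.0500, -0.6000)
new position p' = (-1.9550, 2.6600, -0.9650)
v' = v + a·dt = (-1.0100, 1.2025, -1.3300)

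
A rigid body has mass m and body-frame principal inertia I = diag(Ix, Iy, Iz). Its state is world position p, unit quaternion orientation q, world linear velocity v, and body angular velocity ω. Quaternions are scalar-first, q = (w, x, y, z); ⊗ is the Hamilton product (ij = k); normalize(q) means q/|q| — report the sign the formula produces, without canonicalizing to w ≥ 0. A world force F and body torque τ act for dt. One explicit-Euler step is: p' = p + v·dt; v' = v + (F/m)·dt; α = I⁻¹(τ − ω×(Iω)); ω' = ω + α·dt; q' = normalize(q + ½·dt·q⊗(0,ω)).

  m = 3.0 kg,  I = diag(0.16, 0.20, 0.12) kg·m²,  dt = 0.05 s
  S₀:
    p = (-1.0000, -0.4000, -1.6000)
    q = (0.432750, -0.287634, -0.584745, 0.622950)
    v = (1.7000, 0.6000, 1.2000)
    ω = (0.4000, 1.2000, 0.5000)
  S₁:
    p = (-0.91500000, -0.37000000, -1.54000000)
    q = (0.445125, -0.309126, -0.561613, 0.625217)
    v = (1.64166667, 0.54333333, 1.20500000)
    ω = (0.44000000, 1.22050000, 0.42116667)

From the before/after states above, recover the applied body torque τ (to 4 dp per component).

Δω = ω₁−ω₀ = (0.04000000, 0.02050000, -0.07883333)
gyro term ω₀×Iω₀ = (-0.0480, 0.0080, 0.0192)
applied torque τ = (0.0800, 0.0900, -0.1700)

τ = (0.0800, 0.0900, -0.1700)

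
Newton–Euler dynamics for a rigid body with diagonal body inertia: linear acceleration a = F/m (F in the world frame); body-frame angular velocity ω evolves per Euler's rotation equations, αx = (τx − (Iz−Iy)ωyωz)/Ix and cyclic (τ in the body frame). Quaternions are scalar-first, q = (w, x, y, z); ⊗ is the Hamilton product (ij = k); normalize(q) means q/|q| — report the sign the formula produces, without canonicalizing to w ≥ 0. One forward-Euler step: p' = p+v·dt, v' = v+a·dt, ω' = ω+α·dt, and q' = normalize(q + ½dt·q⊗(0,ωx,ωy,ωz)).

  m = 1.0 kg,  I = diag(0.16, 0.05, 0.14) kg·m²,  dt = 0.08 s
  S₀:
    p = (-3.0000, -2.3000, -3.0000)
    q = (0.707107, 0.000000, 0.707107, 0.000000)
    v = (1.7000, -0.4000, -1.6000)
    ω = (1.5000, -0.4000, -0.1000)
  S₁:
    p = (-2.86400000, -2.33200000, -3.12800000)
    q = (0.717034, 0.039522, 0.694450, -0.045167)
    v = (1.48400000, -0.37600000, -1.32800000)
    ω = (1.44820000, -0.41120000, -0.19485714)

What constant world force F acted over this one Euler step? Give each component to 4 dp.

velocity change Δv = (-0.21600000, 0.02400000, 0.27200000)
m·(v₁−v₀)/dt = (-2.7000, 0.3000, 3.4000)

F = (-2.7000, 0.3000, 3.4000)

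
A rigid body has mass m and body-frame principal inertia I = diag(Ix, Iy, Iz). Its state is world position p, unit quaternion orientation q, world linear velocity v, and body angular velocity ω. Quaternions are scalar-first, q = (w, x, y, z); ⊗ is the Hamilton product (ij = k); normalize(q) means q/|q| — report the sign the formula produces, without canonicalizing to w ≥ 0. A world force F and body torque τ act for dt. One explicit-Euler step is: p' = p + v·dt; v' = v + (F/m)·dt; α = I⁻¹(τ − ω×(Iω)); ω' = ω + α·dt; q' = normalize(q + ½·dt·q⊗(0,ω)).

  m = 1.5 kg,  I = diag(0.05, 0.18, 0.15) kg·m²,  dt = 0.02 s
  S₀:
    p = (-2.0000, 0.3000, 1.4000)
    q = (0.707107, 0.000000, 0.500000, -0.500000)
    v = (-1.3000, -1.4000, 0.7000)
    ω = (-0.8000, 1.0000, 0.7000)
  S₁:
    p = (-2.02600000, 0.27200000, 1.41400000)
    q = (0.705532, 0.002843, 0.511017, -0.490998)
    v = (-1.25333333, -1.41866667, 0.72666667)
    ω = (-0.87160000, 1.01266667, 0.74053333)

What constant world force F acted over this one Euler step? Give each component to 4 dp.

F = (3.5000, -1.4000, 2.0000)

Δv = v₁−v₀ = (0.04666667, -0.01866667, 0.02666667)
applied force F = (3.5000, -1.4000, 2.0000)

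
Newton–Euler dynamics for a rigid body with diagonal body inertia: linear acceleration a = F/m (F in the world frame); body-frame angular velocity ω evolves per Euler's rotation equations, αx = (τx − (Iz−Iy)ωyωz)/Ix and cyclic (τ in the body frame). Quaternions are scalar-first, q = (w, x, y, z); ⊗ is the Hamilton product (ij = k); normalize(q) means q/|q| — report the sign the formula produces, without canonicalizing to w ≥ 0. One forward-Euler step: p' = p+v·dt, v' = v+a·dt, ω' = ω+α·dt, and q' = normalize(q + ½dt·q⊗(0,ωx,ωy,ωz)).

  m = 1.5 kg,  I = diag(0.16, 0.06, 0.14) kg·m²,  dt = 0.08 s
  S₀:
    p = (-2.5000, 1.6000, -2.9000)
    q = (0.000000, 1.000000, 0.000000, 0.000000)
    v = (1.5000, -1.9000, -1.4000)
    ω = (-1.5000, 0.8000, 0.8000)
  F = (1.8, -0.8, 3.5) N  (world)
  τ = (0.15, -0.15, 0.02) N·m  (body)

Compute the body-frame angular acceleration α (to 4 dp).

α = (0.6175, -2.1000, -0.7143)

ω×(Iω) gyroscopic = (0.0512, -0.0240, 0.1200)
angular accel α = (0.6175, -2.1000, -0.7143)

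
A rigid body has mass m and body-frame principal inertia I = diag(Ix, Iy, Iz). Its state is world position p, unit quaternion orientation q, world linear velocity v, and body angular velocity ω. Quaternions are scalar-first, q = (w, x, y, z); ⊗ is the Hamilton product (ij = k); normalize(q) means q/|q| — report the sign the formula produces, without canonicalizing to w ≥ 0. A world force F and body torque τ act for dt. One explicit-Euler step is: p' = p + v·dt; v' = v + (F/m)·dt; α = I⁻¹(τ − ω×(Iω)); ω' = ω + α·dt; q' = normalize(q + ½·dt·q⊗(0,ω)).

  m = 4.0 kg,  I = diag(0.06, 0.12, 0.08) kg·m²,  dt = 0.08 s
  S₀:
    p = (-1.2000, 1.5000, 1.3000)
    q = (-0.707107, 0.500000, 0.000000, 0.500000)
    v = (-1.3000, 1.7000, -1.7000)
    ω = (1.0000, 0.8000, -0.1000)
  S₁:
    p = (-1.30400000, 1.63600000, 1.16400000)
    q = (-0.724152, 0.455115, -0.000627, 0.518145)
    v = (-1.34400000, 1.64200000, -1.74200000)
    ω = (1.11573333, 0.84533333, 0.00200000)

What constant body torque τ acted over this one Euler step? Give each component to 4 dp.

τ = (0.0900, 0.0700, 0.1500)

ω₁ − ω₀ = (0.11573333, 0.04533333, 0.10200000)
τ = I·(Δω/dt) + ω₀×(Iω₀) = (0.0900, 0.0700, 0.1500)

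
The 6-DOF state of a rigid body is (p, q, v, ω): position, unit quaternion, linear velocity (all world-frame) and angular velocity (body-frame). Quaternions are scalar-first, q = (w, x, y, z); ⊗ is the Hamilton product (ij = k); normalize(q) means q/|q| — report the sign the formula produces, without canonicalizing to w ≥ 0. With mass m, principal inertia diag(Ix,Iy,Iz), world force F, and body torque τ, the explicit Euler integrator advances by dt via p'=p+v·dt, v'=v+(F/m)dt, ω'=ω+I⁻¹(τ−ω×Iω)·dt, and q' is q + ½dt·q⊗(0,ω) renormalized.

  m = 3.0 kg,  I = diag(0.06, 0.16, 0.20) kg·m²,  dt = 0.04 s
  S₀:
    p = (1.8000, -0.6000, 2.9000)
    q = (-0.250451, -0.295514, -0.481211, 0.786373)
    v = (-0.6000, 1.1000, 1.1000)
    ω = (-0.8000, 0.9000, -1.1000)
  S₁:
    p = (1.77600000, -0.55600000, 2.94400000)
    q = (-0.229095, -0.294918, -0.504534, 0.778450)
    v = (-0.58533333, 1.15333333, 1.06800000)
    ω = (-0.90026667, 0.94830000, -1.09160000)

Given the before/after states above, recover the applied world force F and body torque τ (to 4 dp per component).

v₁ − v₀ = (0.01466667, 0.05333333, -0.03200000)
applied force F = (1.1000, 4.0000, -2.4000)
ω₁ − ω₀ = (-0.10026667, 0.04830000, 0.00840000)
precession coupling = (-0.0396, -0.1232, -0.0720)
applied torque τ = (-0.1900, 0.0700, -0.0300)

F = (1.1000, 4.0000, -2.4000)
τ = (-0.1900, 0.0700, -0.0300)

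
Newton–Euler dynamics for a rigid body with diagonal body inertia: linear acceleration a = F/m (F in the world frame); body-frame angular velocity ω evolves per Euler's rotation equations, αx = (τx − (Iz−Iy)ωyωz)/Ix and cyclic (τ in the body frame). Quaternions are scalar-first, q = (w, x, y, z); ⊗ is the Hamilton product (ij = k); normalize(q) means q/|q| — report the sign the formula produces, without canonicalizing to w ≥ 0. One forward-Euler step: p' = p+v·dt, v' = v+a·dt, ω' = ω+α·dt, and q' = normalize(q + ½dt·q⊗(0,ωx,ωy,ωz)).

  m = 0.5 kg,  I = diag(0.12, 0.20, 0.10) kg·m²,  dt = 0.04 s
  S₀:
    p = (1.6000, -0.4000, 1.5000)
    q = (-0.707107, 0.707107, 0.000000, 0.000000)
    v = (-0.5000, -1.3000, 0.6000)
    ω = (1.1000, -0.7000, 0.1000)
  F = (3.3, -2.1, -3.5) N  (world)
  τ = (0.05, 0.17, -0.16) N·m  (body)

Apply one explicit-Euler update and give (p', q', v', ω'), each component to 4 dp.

precession coupling ω×(Iω) = (0.0070, 0.0022, -0.0616)
α = I⁻¹(τ − ω×Iω) = (0.3583, 0.8390, -0.9840)
ω' = ω + α·dt = (1.1143, -0.6664, 0.0606)
q⊗(0,ω) = (-0.7778177, -0.7778177, 0.4242642, -0.5656856)
updated quaternion q' = (-0.7224, 0.6913, 0.0085, -0.0113)
p + v·dt = (1.5800, -0.4520, 1.5240)
new velocity v' = (-0.2360, -1.4680, 0.3200)

p' = (1.5800, -0.4520, 1.5240)
q' = (-0.7224, 0.6913, 0.0085, -0.0113)
v' = (-0.2360, -1.4680, 0.3200)
ω' = (1.1143, -0.6664, 0.0606)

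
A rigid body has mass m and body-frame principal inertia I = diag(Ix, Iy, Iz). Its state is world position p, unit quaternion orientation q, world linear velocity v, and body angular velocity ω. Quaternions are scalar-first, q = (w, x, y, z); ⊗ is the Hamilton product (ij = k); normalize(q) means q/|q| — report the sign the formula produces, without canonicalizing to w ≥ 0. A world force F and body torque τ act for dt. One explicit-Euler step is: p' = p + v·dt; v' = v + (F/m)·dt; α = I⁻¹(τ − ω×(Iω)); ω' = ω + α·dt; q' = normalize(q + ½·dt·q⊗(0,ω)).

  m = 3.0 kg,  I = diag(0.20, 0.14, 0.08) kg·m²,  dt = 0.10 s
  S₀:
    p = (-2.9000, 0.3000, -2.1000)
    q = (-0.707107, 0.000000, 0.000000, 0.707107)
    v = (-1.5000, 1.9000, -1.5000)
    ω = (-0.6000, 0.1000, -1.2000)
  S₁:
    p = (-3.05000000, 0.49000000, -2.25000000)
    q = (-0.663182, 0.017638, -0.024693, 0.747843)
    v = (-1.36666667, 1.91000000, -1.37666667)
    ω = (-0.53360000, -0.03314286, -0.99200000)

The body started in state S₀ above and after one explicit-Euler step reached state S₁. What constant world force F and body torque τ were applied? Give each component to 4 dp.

Δv = v₁−v₀ = (0.13333333, 0.01000000, 0.12333333)
m·(v₁−v₀)/dt = (4.0000, 0.3000, 3.7000)
ω₁ − ω₀ = (0.06640000, -0.13314286, 0.20800000)
applied torque τ = (0.1400, -0.1000, 0.1700)

F = (4.0000, 0.3000, 3.7000)
τ = (0.1400, -0.1000, 0.1700)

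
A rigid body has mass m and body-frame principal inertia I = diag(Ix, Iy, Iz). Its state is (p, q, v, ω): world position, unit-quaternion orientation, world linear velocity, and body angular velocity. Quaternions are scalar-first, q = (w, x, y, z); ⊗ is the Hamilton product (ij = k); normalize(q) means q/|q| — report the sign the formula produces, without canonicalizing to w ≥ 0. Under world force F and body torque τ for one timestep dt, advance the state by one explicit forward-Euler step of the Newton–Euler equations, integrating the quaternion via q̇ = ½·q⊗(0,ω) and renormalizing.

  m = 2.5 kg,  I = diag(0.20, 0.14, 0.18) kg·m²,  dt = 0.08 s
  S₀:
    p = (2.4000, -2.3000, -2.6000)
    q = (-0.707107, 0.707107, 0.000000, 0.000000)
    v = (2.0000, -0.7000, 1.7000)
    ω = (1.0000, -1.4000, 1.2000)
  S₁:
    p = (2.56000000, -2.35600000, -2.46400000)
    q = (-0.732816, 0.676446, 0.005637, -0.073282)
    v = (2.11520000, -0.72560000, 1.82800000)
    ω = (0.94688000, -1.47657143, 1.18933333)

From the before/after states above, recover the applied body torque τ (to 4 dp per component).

rate change Δω = (-0.05312000, -0.07657143, -0.01066667)
precession coupling = (-0.0672, 0.0240, 0.0840)
applied torque τ = (-0.2000, -0.1100, 0.0600)

τ = (-0.2000, -0.1100, 0.0600)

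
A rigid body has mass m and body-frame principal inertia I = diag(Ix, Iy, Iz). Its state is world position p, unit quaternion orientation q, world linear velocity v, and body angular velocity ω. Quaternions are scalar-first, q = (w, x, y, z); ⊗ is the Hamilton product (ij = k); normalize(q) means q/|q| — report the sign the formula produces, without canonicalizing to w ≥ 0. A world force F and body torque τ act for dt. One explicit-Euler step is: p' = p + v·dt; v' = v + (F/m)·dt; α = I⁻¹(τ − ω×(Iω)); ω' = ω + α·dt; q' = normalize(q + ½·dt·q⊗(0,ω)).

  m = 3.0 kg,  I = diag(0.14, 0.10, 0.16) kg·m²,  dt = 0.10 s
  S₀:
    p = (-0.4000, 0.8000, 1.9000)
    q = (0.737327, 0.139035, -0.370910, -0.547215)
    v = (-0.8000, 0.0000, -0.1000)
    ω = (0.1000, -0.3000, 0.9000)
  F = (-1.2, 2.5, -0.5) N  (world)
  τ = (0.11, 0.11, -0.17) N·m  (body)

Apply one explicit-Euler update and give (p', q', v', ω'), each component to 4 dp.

p' = (-0.4800, 0.8000, 1.8900)
q' = (0.7548, 0.1177, -0.3905, -0.5137)
v' = (-0.8400, 0.0833, -0.1167)
ω' = (0.1901, -0.1882, 0.7930)

p' = p + v·dt = (-0.4800, 0.8000, 1.8900)
new velocity v' = (-0.8400, 0.0833, -0.1167)
ω×(Iω) gyroscopic = (-0.0162, -0.0018, 0.0012)
(τ − ω×Iω)/I = (0.9014, 1.1180, -1.0700)
ω + α·dt = (0.1901, -0.1882, 0.7930)
q⊗(0,ω) = (0.3673170, -0.4242508, -0.4010511, 0.6589748)
q + ½dt·q⊗(0,ω), renormalized = (0.7548, 0.1177, -0.3905, -0.5137)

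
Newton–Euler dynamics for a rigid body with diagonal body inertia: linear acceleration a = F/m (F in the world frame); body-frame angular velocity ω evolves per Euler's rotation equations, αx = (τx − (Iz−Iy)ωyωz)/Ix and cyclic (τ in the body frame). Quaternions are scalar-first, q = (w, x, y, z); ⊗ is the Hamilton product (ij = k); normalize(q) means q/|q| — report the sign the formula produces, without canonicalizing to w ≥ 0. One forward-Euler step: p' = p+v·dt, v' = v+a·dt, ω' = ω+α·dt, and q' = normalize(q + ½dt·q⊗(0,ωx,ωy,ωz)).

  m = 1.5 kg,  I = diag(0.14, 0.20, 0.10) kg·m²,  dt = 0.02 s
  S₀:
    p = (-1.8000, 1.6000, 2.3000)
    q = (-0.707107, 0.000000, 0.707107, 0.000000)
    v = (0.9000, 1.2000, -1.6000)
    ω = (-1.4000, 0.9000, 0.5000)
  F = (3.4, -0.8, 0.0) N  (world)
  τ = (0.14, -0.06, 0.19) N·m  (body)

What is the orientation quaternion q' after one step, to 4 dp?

q' = (-0.7134, 0.0134, 0.7006, 0.0064)

2q̇ = q⊗(0,ω) = (-0.6363963, 1.3435033, -0.6363963, 0.6363963)
q + ½dt·q⊗(0,ω), renormalized = (-0.7134, 0.0134, 0.7006, 0.0064)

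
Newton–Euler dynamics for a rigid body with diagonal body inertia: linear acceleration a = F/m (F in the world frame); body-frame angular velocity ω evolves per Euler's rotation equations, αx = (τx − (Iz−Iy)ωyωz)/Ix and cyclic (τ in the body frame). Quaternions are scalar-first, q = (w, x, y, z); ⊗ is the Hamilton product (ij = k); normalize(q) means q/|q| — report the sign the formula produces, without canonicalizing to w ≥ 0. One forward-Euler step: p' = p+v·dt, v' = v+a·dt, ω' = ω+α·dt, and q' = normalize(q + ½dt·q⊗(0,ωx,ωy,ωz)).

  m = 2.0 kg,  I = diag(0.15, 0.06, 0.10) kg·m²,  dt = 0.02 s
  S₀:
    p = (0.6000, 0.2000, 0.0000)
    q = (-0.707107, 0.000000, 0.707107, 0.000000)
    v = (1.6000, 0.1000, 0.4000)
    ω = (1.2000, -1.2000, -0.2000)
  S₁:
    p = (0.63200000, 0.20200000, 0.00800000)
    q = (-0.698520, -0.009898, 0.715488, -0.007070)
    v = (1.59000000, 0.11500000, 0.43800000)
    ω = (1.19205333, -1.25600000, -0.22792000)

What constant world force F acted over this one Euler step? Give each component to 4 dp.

velocity change Δv = (-0.01000000, 0.01500000, 0.03800000)
applied force F = (-1.0000, 1.5000, 3.8000)

F = (-1.0000, 1.5000, 3.8000)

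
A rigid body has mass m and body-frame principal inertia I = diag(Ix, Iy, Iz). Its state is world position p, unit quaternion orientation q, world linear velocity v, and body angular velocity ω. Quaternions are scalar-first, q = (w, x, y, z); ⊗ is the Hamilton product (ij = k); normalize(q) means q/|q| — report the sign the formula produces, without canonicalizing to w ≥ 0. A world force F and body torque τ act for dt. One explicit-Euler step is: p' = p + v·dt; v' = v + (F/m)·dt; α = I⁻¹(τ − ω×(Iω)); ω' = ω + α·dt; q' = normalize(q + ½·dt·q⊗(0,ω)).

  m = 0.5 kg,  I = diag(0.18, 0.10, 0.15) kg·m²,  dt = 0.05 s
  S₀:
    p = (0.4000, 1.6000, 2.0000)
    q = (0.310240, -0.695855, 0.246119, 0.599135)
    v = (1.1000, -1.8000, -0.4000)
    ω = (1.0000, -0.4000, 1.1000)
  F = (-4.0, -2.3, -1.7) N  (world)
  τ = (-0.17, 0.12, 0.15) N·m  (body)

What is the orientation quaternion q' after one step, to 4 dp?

q⊗(0,ω) = (0.1352541, 0.8206249, 1.2404795, 0.3734870)
updated quaternion q' = (0.3134, -0.6748, 0.2769, 0.6080)

q' = (0.3134, -0.6748, 0.2769, 0.6080)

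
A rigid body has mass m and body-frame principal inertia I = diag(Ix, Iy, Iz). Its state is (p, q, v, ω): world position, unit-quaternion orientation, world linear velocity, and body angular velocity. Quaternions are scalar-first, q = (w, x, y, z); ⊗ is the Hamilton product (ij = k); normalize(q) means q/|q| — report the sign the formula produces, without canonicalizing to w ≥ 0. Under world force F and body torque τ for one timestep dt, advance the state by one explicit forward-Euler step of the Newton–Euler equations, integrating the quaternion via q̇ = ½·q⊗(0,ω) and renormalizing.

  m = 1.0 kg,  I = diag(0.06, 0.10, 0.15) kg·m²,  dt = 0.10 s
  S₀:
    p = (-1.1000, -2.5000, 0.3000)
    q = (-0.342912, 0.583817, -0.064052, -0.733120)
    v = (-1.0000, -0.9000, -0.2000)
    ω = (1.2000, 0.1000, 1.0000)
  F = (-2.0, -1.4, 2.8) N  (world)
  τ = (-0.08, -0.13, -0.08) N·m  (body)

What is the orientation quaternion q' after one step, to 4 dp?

q⊗(0,ω) = (0.0389448, -0.4022344, -1.4978522, -0.2076679)
updated quaternion q' = (-0.3399, 0.5620, -0.1385, -0.7412)

q' = (-0.3399, 0.5620, -0.1385, -0.7412)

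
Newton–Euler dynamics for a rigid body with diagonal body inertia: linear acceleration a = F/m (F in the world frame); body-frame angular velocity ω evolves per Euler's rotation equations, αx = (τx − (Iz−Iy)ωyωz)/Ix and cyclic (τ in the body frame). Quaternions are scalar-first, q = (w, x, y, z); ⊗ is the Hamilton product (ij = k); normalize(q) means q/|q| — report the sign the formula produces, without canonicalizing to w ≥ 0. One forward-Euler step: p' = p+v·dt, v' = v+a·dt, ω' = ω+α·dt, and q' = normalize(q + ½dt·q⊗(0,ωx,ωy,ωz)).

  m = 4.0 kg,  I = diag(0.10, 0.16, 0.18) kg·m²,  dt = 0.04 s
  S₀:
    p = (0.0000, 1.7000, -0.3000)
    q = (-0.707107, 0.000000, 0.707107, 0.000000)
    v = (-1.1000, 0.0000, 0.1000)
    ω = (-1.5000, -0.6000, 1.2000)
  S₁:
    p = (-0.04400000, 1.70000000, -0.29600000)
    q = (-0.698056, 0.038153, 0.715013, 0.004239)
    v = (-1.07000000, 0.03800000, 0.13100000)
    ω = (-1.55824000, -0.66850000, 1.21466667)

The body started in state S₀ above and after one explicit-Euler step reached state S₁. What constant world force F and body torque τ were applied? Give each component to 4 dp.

F = (3.0000, 3.8000, 3.1000)
τ = (-0.1600, -0.1300, 0.1200)

rate change Δω = (-0.05824000, -0.06850000, 0.01466667)
gyro term ω₀×Iω₀ = (-0.0144, 0.1440, 0.0540)
I·α + gyro = (-0.1600, -0.1300, 0.1200)
Δv = v₁−v₀ = (0.03000000, 0.03800000, 0.03100000)
applied force F = (3.0000, 3.8000, 3.1000)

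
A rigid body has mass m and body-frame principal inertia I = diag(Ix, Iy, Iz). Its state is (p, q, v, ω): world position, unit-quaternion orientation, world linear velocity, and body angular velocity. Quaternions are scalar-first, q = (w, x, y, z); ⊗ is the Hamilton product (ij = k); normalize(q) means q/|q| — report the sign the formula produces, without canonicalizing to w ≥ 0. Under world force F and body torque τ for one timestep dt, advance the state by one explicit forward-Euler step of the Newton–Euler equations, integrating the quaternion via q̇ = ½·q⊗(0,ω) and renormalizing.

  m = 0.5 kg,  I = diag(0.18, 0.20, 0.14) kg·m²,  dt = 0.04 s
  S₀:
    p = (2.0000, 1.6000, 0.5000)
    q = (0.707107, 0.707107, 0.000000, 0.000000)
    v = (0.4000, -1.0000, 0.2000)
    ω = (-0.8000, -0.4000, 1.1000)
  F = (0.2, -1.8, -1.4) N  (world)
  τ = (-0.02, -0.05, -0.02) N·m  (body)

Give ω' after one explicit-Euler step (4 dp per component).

ω' = (-0.8103, -0.4030, 1.0925)

(τ − ω×Iω)/I = (-0.2578, -0.0740, -0.1886)
ω' = ω + α·dt = (-0.8103, -0.4030, 1.0925)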